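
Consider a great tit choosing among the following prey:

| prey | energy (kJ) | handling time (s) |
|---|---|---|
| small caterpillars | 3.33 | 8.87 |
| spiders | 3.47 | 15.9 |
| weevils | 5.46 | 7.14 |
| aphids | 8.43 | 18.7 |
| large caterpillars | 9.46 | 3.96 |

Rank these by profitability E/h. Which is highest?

In descending order of E/h:
large caterpillars: 9.46/3.96 = 2.39 kJ/s
weevils: 5.46/7.14 = 0.765 kJ/s
aphids: 8.43/18.7 = 0.451 kJ/s
small caterpillars: 3.33/8.87 = 0.375 kJ/s
spiders: 3.47/15.9 = 0.218 kJ/s

large caterpillars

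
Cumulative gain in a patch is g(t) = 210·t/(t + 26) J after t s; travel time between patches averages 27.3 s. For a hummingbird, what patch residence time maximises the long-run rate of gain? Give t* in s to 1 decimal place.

26.6 s

Optimal t* satisfies g'(t*) = g(t*)/(T + t*).
g'(t) = 210·26/(t + 26)². Setting 210·26/(t+26)² = 210t/[(t+26)(27.3+t)] gives 26(27.3+t) = t(t+26), so t² = 26×27.3 = 709.8.
t* = √709.8 = 26.64 s.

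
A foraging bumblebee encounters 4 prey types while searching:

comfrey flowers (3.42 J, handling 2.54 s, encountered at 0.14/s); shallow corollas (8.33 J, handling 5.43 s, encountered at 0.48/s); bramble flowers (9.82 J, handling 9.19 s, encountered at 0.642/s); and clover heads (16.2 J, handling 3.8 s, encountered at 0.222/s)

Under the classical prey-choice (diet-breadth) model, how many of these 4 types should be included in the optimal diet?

1

Rank by E/h (J/s): clover heads 4.26, shallow corollas 1.53, comfrey flowers 1.35, bramble flowers 1.07. Include each in turn until the next type's E/h falls below the running intake rate.
Rate on top 1: 1.951. shallow corollas: 1.53 < 1.951 → exclude; stop.
Optimal diet: clover heads — 1 of 4 types.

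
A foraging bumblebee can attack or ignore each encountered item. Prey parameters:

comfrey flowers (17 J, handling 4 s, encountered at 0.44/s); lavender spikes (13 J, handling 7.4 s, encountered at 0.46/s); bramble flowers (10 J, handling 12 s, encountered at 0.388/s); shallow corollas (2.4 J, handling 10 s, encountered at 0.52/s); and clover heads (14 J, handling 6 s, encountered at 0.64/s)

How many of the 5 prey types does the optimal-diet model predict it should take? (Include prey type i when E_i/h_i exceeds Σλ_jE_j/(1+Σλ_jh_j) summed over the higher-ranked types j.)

Rank by E/h (J/s): comfrey flowers 4.25, clover heads 2.33, lavender spikes 1.76, bramble flowers 0.833, shallow corollas 0.24. Include each in turn until the next type's E/h falls below the running intake rate.
Rate on top 1: 2.71. clover heads: 2.33 < 2.71 → exclude; stop.
Optimal diet: comfrey flowers — 1 of 5 types.

1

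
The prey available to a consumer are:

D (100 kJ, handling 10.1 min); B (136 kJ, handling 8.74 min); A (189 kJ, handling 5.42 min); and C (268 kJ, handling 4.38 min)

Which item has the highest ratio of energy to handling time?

C

Profitability E/h (kJ/min): D = 100/10.1 = 9.9, B = 136/8.74 = 15.6, A = 189/5.42 = 34.9, C = 268/4.38 = 61.2.
Ranked: C > A > B > D.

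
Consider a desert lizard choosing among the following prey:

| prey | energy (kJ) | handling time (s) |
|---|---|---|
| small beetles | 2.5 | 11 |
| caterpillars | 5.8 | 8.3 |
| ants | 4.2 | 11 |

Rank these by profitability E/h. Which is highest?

Profitability E/h (kJ/s): small beetles = 2.5/11 = 0.227, caterpillars = 5.8/8.3 = 0.699, ants = 4.2/11 = 0.382.
Ranked: caterpillars > ants > small beetles.

caterpillars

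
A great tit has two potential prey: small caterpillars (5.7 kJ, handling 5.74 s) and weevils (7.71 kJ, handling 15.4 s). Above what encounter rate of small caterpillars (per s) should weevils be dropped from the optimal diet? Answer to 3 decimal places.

0.177 per s

At the threshold, the rate on small caterpillars alone equals the profitability of weevils: λ·5.7/(1 + λ·5.74) = 7.71/15.4 = 0.5006.
Rearranging, λ(5.7 − 0.5006×5.74) = 0.5006, so λ = 0.5006/2.826 = 0.1771 per s.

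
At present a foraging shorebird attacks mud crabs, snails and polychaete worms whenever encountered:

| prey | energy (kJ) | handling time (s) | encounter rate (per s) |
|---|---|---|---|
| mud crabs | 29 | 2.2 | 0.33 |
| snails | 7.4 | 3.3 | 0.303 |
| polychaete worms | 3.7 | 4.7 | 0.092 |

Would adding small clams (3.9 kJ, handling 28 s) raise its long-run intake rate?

No

On mud crabs, snails and polychaete worms alone, R = ΣλE/(1+Σλh) = 12.15/3.158 = 3.848 kJ/s.
Profitability of small clams: 3.9/28 = 0.1393 kJ/s.
Since 0.1393 < R, time spent handling small clams is better spent searching.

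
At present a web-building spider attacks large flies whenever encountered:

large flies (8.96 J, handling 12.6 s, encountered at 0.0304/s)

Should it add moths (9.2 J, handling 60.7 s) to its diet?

On large flies alone, R = ΣλE/(1+Σλh) = 0.2724/1.383 = 0.1969 J/s.
Profitability of moths: 9.2/60.7 = 0.1516 J/s.
Since 0.1516 < R, time spent handling moths is better spent searching.

No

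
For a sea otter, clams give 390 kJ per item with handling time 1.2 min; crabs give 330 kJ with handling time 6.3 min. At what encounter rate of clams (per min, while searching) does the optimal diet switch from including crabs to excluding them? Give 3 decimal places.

0.160 per min

At the threshold, the rate on clams alone equals the profitability of crabs: λ·390/(1 + λ·1.2) = 330/6.3 = 52.38.
Rearranging, λ(390 − 52.38×1.2) = 52.38, so λ = 52.38/327.1 = 0.1601 per min.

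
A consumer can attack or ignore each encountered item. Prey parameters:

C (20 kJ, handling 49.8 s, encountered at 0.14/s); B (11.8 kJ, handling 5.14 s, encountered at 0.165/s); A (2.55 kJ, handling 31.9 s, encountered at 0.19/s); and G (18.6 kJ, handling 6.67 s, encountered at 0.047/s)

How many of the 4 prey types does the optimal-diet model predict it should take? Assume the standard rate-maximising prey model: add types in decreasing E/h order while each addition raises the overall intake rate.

2

E/h in descending order: G 2.79, B 2.3, C 0.402, A 0.0799 kJ/s. The optimal diet is the largest prefix of this list for which every included type satisfies E_i/h_i > R on the types above it.
Rate on top 1: 0.6656. B: 2.3 > 0.6656 → include.
Rate on top 2: 1.305. C: 0.402 < 1.305 → exclude; stop.
Optimal diet: G, B — 2 of 4 types.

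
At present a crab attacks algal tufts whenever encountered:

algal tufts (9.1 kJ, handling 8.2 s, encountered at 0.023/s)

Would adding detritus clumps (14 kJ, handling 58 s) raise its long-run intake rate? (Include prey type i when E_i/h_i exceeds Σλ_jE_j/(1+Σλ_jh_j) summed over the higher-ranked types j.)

Yes

On algal tufts alone, R = ΣλE/(1+Σλh) = 0.2093/1.189 = 0.1761 kJ/s.
Profitability of detritus clumps: 14/58 = 0.2414 kJ/s.
Since 0.2414 > R, including detritus clumps increases the long-run rate.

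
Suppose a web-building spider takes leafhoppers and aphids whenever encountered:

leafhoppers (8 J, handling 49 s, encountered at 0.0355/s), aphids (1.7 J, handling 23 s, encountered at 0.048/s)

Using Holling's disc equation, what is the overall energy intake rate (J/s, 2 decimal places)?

Energy encountered per unit search time: 0.0355×8 + 0.048×1.7 = 0.3656 J/s.
Handling time per unit search time: 0.0355×49 + 0.048×23 = 2.843.
Rate = 0.3656/(1 + 2.843) = 0.09512 J/s.

0.10 J/s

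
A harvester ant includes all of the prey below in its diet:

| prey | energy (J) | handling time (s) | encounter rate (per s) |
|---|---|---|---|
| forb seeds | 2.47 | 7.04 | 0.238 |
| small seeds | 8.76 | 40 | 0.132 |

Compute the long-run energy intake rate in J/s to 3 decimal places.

0.219 J/s

Energy encountered per unit search time: 0.238×2.47 + 0.132×8.76 = 1.744 J/s.
Handling time per unit search time: 0.238×7.04 + 0.132×40 = 6.956.
Rate = 1.744/(1 + 6.956) = 0.2192 J/s.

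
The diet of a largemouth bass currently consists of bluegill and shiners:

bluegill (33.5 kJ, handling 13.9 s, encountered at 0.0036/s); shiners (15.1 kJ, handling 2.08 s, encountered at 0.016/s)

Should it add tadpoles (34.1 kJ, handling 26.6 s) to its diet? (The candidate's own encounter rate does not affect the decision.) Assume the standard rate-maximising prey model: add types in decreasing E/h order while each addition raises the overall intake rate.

On bluegill and shiners alone, R = ΣλE/(1+Σλh) = 0.3622/1.083 = 0.3343 kJ/s.
Profitability of tadpoles: 34.1/26.6 = 1.282 kJ/s.
Since 1.282 > R, including tadpoles increases the long-run rate.

Yes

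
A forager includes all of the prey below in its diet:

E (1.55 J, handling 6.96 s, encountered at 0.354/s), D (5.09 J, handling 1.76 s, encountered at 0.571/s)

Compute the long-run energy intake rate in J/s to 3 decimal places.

0.773 J/s

Energy encountered per unit search time: 0.354×1.55 + 0.571×5.09 = 3.455 J/s.
Handling time per unit search time: 0.354×6.96 + 0.571×1.76 = 3.469.
Rate = 3.455/(1 + 3.469) = 0.7732 J/s.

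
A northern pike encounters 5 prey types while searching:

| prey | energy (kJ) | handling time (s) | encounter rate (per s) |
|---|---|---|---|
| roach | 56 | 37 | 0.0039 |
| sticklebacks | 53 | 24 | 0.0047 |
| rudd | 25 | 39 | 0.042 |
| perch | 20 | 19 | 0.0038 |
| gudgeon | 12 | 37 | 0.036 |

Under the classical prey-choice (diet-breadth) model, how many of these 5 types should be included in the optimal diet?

4

Profitabilities (E/h, kJ/s): sticklebacks 2.21, roach 1.51, perch 1.05, rudd 0.641, gudgeon 0.324. Add prey in this order while the next type's profitability exceeds the intake rate on those already taken.
Rate on top 1: 0.2238. roach: 1.51 > 0.2238 → include.
Rate on top 2: 0.3719. perch: 1.05 > 0.3719 → include.
Rate on top 3: 0.4089. rudd: 0.641 > 0.4089 → include.
Rate on top 4: 0.537. gudgeon: 0.324 < 0.537 → exclude; stop.
Optimal diet: sticklebacks, roach, perch, rudd — 4 of 5 types.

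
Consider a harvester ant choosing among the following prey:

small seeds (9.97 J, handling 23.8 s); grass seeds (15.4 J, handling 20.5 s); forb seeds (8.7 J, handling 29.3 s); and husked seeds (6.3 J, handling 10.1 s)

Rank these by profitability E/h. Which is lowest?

In descending order of E/h:
grass seeds: 15.4/20.5 = 0.751 J/s
husked seeds: 6.3/10.1 = 0.624 J/s
small seeds: 9.97/23.8 = 0.419 J/s
forb seeds: 8.7/29.3 = 0.297 J/s

forb seeds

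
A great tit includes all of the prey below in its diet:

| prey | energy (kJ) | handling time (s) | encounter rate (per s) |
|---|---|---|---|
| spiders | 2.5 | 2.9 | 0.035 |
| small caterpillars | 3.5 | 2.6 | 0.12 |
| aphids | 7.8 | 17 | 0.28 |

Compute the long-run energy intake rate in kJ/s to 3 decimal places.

0.436 kJ/s

R = (0.035×2.5 + 0.12×3.5 + 0.28×7.8) / (1 + 0.035×2.9 + 0.12×2.6 + 0.28×17) = 2.692/6.174 = 0.436 kJ/s.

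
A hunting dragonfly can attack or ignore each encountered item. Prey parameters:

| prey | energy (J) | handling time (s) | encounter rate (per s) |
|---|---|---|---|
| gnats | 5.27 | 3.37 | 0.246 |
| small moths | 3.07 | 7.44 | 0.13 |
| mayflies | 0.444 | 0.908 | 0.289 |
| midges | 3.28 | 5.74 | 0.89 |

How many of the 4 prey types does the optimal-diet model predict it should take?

E/h in descending order: gnats 1.56, midges 0.571, mayflies 0.489, small moths 0.413 J/s. The optimal diet is the largest prefix of this list for which every included type satisfies E_i/h_i > R on the types above it.
Rate on top 1: 0.7088. midges: 0.571 < 0.7088 → exclude; stop.
Optimal diet: gnats — 1 of 4 types.

1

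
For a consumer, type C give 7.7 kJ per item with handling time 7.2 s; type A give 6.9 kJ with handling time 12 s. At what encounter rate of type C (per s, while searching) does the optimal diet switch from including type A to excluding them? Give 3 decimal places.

Drop type A once their profitability E₂/h₂ falls below the rate achievable on type C alone: E₂/h₂ = λE₁/(1 + λh₁).
Solve for λ: λE₁h₂ = E₂(1 + λh₁) → λ(E₁h₂ − E₂h₁) = E₂ → λ = E₂/(E₁h₂ − E₂h₁).
λ = 6.9/(7.7×12 − 6.9×7.2) = 6.9/42.72 = 0.1615 per s.

0.162 per s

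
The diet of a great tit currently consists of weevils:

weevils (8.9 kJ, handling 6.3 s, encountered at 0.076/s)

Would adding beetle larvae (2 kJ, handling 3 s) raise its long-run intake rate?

Current rate: (0.076×8.9)/(1 + 0.076×6.3) = 0.4574 kJ/s.
Profitability of beetle larvae: 2/3 = 0.6667 kJ/s.
Since 0.6667 > R, including beetle larvae increases the long-run rate.

Yes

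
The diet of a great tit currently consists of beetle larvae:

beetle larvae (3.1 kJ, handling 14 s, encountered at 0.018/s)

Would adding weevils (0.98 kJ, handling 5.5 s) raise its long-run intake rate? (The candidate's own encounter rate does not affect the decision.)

Yes

On beetle larvae alone, R = ΣλE/(1+Σλh) = 0.0558/1.252 = 0.04457 kJ/s.
Profitability of weevils: 0.98/5.5 = 0.1782 kJ/s.
0.1782 > 0.04457, so adding weevils raises the average — include it.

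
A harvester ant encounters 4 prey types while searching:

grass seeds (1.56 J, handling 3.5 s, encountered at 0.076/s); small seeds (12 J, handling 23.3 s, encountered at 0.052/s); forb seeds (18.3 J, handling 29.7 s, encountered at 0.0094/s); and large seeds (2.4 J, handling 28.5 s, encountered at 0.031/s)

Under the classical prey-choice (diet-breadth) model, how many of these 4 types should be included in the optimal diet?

E/h in descending order: forb seeds 0.616, small seeds 0.515, grass seeds 0.446, large seeds 0.0842 J/s. The optimal diet is the largest prefix of this list for which every included type satisfies E_i/h_i > R on the types above it.
Rate on top 1: 0.1345. small seeds: 0.515 > 0.1345 → include.
Rate on top 2: 0.3196. grass seeds: 0.446 > 0.3196 → include.
Rate on top 3: 0.3318. large seeds: 0.0842 < 0.3318 → exclude; stop.
Optimal diet: forb seeds, small seeds, grass seeds — 3 of 4 types.

3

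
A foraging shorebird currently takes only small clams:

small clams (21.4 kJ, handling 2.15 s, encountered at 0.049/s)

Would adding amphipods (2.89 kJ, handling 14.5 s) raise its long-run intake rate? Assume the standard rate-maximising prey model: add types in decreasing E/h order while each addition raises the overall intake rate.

Intake rate on the current diet: R = (0.049×21.4) / (1 + 0.049×2.15) = 1.049/1.105 = 0.9487 kJ/s.
amphipods: E/h = 2.89/14.5 = 0.1993 kJ/s.
0.1993 < 0.9487, so adding amphipods would lower the average — exclude it.

No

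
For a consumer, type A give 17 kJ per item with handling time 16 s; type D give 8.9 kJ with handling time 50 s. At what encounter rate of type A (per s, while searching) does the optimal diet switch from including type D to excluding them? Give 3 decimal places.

0.013 per s

At the threshold, the rate on type A alone equals the profitability of type D: λ·17/(1 + λ·16) = 8.9/50 = 0.178.
Rearranging, λ(17 − 0.178×16) = 0.178, so λ = 0.178/14.15 = 0.01258 per s.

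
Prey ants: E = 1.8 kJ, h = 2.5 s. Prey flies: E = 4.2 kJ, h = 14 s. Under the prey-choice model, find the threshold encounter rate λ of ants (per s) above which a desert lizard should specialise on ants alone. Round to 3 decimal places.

At the threshold, the rate on ants alone equals the profitability of flies: λ·1.8/(1 + λ·2.5) = 4.2/14 = 0.3.
Rearranging, λ(1.8 − 0.3×2.5) = 0.3, so λ = 0.3/1.05 = 0.2857 per s.

0.286 per s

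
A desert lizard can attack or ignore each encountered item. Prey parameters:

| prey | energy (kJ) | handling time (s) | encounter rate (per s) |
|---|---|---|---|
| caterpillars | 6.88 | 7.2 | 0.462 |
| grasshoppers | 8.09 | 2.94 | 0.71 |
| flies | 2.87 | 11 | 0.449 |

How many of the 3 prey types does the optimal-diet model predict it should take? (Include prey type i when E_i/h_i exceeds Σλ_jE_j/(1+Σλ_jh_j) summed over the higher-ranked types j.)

E/h in descending order: grasshoppers 2.75, caterpillars 0.956, flies 0.261 kJ/s. The optimal diet is the largest prefix of this list for which every included type satisfies E_i/h_i > R on the types above it.
Rate on top 1: 1.86. caterpillars: 0.956 < 1.86 → exclude; stop.
Optimal diet: grasshoppers — 1 of 3 types.

1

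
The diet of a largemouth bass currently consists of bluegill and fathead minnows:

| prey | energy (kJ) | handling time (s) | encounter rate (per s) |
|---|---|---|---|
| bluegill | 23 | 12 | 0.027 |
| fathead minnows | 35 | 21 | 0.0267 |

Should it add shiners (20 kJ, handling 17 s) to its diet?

Intake rate on the current diet: R = (0.027×23 + 0.0267×35) / (1 + 0.027×12 + 0.0267×21) = 1.556/1.885 = 0.8253 kJ/s.
shiners: E/h = 20/17 = 1.176 kJ/s.
Since 1.176 > R, including shiners increases the long-run rate.

Yes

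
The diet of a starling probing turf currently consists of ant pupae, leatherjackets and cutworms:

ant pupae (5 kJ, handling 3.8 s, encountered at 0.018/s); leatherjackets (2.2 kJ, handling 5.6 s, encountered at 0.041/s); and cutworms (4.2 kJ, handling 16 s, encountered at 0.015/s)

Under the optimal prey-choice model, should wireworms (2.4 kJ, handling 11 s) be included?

Current rate: (0.018×5 + 0.041×2.2 + 0.015×4.2)/(1 + 0.018×3.8 + 0.041×5.6 + 0.015×16) = 0.1581 kJ/s.
wireworms: E/h = 2.4/11 = 0.2182 kJ/s.
0.2182 > 0.1581, so adding wireworms raises the average — include it.

Yes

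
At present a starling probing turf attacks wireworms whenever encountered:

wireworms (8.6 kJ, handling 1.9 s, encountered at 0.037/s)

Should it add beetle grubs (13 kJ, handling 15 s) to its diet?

Current rate: (0.037×8.6)/(1 + 0.037×1.9) = 0.2973 kJ/s.
beetle grubs: E/h = 13/15 = 0.8667 kJ/s.
0.8667 > 0.2973, so adding beetle grubs raises the average — include it.

Yes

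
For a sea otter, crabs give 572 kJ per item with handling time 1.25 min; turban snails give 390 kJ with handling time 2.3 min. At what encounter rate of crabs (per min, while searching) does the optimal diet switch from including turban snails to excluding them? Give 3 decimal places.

0.471 per min

Drop turban snails once their profitability E₂/h₂ falls below the rate achievable on crabs alone: E₂/h₂ = λE₁/(1 + λh₁).
Solve for λ: λE₁h₂ = E₂(1 + λh₁) → λ(E₁h₂ − E₂h₁) = E₂ → λ = E₂/(E₁h₂ − E₂h₁).
λ = 390/(572×2.3 − 390×1.25) = 390/828.1 = 0.471 per min.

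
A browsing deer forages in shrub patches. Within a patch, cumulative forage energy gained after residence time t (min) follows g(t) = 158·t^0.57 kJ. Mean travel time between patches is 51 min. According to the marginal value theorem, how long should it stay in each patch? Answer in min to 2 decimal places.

Maximise g(t)/(T+t): set derivative to zero → g'(t)(T+t) = g(t).
g'(t) = 0.57·158·t^-0.43. Setting 0.57·158·t^-0.43 = 158·t^0.57/(51+t) gives 0.57(51+t) = t, so 0.43·t = 0.57×51.
t* = 0.57×51/0.43 = 67.6 min.

67.60 min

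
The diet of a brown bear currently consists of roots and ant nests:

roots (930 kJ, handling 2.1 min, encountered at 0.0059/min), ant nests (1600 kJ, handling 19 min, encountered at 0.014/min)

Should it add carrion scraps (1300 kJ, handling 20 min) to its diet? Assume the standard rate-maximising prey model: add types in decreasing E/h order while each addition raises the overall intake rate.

On roots and ant nests alone, R = ΣλE/(1+Σλh) = 27.89/1.278 = 21.81 kJ/min.
carrion scraps: E/h = 1300/20 = 65 kJ/min.
Since 65 > R, including carrion scraps increases the long-run rate.

Yes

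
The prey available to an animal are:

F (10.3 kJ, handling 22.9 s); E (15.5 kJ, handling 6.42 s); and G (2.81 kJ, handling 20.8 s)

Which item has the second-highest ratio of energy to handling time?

F

In descending order of E/h:
E: 15.5/6.42 = 2.41 kJ/s
F: 10.3/22.9 = 0.45 kJ/s
G: 2.81/20.8 = 0.135 kJ/s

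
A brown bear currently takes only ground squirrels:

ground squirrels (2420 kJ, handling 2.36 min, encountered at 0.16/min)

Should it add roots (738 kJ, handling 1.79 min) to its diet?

Current rate: (0.16×2420)/(1 + 0.16×2.36) = 281.1 kJ/min.
Profitability of roots: 738/1.79 = 412.3 kJ/min.
412.3 > 281.1, so adding roots raises the average — include it.

Yes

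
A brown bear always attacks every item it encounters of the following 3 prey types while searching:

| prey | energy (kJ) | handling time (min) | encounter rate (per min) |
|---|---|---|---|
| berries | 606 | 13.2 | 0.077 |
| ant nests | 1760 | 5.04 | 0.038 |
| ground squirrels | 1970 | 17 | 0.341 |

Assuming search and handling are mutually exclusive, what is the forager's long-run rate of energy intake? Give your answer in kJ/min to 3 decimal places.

R = Σλ_iE_i / (1 + Σλ_ih_i)
Numerator: 0.077×606 + 0.038×1760 + 0.341×1970 = 785.3
Denominator: 1 + 0.077×13.2 + 0.038×5.04 + 0.341×17 = 8.005
R = 785.3/8.005 = 98.1 kJ/min

98.104 kJ/min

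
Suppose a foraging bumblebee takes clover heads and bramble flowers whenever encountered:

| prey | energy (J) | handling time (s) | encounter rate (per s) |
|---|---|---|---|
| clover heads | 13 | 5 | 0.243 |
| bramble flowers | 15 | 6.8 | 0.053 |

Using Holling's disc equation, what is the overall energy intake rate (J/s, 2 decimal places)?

Energy encountered per unit search time: 0.243×13 + 0.053×15 = 3.954 J/s.
Handling time per unit search time: 0.243×5 + 0.053×6.8 = 1.575.
Rate = 3.954/(1 + 1.575) = 1.535 J/s.

1.54 J/s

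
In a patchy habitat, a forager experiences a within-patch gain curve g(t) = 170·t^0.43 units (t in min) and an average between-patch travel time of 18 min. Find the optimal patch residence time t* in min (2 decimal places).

Maximise g(t)/(T+t): set derivative to zero → g'(t)(T+t) = g(t).
g'(t) = 0.43·170·t^-0.57. Setting 0.43·170·t^-0.57 = 170·t^0.43/(18+t) gives 0.43(18+t) = t, so 0.57·t = 0.43×18.
t* = 0.43×18/0.57 = 13.58 min.

13.58 min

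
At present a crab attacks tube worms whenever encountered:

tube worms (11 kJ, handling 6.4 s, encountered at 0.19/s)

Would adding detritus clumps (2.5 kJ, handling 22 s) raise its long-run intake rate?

No

Intake rate on the current diet: R = (0.19×11) / (1 + 0.19×6.4) = 2.09/2.216 = 0.9431 kJ/s.
Profitability of detritus clumps: 2.5/22 = 0.1136 kJ/s.
0.1136 < 0.9431, so adding detritus clumps would lower the average — exclude it.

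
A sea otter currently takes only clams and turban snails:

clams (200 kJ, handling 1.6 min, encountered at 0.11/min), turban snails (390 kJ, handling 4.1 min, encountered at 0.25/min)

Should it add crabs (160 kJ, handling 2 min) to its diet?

Yes

Intake rate on the current diet: R = (0.11×200 + 0.25×390) / (1 + 0.11×1.6 + 0.25×4.1) = 119.5/2.201 = 54.29 kJ/min.
Profitability of crabs: 160/2 = 80 kJ/min.
80 > 54.29, so adding crabs raises the average — include it.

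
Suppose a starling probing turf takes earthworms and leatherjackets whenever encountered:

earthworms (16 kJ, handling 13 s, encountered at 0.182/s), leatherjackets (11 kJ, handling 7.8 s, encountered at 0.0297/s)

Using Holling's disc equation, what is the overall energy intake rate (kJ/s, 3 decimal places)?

R = (0.182×16 + 0.0297×11) / (1 + 0.182×13 + 0.0297×7.8) = 3.239/3.598 = 0.9002 kJ/s.

0.900 kJ/s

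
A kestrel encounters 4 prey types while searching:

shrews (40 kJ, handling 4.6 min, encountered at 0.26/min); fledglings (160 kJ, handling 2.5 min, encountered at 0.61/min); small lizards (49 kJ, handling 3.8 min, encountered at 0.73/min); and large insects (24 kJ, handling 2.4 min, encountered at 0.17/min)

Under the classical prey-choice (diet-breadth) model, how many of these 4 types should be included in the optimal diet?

Rank by E/h (kJ/min): fledglings 64, small lizards 12.9, large insects 10, shrews 8.7. Include each in turn until the next type's E/h falls below the running intake rate.
Rate on top 1: 38.65. small lizards: 12.9 < 38.65 → exclude; stop.
Optimal diet: fledglings — 1 of 4 types.

1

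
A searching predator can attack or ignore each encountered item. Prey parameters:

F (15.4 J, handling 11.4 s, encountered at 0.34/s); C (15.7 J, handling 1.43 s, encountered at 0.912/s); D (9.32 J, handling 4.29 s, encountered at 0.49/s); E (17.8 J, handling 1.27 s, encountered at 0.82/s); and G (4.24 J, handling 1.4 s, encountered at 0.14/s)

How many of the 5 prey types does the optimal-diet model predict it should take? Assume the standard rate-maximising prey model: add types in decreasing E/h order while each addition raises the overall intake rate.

E/h in descending order: E 14, C 11, G 3.03, D 2.17, F 1.35 J/s. The optimal diet is the largest prefix of this list for which every included type satisfies E_i/h_i > R on the types above it.
Rate on top 1: 7.15. C: 11 > 7.15 → include.
Rate on top 2: 8.643. G: 3.03 < 8.643 → exclude; stop.
Optimal diet: E, C — 2 of 5 types.

2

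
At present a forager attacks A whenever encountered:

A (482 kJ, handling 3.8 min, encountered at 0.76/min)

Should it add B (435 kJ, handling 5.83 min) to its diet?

No

On A alone, R = ΣλE/(1+Σλh) = 366.3/3.888 = 94.22 kJ/min.
B: E/h = 435/5.83 = 74.61 kJ/min.
Since 74.61 < R, time spent handling B is better spent searching.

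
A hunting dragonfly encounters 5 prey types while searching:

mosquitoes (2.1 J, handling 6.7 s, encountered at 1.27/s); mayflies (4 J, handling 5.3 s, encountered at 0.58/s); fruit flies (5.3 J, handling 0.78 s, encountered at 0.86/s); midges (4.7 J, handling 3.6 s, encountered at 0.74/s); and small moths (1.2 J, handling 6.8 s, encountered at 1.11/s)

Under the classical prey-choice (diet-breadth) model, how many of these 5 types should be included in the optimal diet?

1

Profitabilities (E/h, J/s): fruit flies 6.79, midges 1.31, mayflies 0.755, mosquitoes 0.313, small moths 0.176. Add prey in this order while the next type's profitability exceeds the intake rate on those already taken.
Rate on top 1: 2.728. midges: 1.31 < 2.728 → exclude; stop.
Optimal diet: fruit flies — 1 of 5 types.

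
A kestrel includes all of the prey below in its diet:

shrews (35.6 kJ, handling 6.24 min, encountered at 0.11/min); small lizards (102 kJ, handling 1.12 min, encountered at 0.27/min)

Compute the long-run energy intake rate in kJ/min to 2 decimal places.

R = (0.11×35.6 + 0.27×102) / (1 + 0.11×6.24 + 0.27×1.12) = 31.46/1.989 = 15.82 kJ/min.

15.82 kJ/min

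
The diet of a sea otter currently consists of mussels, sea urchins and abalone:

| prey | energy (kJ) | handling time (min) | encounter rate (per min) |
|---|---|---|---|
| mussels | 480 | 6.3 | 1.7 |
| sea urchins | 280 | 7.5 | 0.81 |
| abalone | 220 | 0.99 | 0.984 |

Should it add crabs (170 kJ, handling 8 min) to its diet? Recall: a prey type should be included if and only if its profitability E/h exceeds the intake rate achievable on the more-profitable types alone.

No

On mussels, sea urchins and abalone alone, R = ΣλE/(1+Σλh) = 1259/18.76 = 67.13 kJ/min.
crabs: E/h = 170/8 = 21.25 kJ/min.
21.25 < 67.13, so adding crabs would lower the average — exclude it.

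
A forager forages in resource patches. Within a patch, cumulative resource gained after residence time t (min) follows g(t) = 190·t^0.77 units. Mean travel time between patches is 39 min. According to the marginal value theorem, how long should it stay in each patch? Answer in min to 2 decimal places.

Optimal t* satisfies g'(t*) = g(t*)/(T + t*).
g'(t) = 0.77·190·t^-0.23. Setting 0.77·190·t^-0.23 = 190·t^0.77/(39+t) gives 0.77(39+t) = t, so 0.23·t = 0.77×39.
t* = 0.77×39/0.23 = 130.6 min.

130.57 min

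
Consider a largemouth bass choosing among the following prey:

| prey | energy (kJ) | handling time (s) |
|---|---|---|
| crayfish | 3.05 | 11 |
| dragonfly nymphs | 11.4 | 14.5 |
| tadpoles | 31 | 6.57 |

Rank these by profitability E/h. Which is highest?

In descending order of E/h:
tadpoles: 31/6.57 = 4.72 kJ/s
dragonfly nymphs: 11.4/14.5 = 0.786 kJ/s
crayfish: 3.05/11 = 0.277 kJ/s

tadpoles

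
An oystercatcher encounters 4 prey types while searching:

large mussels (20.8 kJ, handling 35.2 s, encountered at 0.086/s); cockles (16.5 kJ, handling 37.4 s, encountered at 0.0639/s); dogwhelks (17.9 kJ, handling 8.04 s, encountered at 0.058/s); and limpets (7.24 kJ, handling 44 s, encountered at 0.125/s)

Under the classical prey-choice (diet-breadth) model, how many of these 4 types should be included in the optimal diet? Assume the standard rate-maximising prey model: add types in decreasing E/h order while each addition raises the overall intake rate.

E/h in descending order: dogwhelks 2.23, large mussels 0.591, cockles 0.441, limpets 0.165 kJ/s. The optimal diet is the largest prefix of this list for which every included type satisfies E_i/h_i > R on the types above it.
Rate on top 1: 0.708. large mussels: 0.591 < 0.708 → exclude; stop.
Optimal diet: dogwhelks — 1 of 4 types.

1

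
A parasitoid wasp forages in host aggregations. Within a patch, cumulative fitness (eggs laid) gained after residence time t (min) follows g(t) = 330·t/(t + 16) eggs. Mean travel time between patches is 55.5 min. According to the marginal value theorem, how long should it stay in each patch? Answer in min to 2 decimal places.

29.80 min

By the marginal value theorem, leave when the instantaneous gain rate g'(t) equals the habitat-wide average g(t)/(T + t).
g'(t) = 330·16/(t + 16)². Setting 330·16/(t+16)² = 330t/[(t+16)(55.5+t)] gives 16(55.5+t) = t(t+16), so t² = 16×55.5 = 888.
t* = √888 = 29.8 min.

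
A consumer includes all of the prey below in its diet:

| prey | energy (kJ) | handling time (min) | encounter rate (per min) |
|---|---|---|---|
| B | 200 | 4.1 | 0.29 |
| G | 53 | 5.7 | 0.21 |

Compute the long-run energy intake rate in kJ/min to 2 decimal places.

20.42 kJ/min

Energy encountered per unit search time: 0.29×200 + 0.21×53 = 69.13 kJ/min.
Handling time per unit search time: 0.29×4.1 + 0.21×5.7 = 2.386.
Rate = 69.13/(1 + 2.386) = 20.42 kJ/min.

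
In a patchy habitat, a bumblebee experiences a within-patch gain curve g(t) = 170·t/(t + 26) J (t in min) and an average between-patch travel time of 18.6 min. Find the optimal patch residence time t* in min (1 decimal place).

22.0 min

Maximise g(t)/(T+t): set derivative to zero → g'(t)(T+t) = g(t).
g'(t) = 170·26/(t + 26)². Setting 170·26/(t+26)² = 170t/[(t+26)(18.6+t)] gives 26(18.6+t) = t(t+26), so t² = 26×18.6 = 483.6.
t* = √483.6 = 21.99 min.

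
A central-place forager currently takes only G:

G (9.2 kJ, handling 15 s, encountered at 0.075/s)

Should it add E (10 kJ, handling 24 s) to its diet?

Current rate: (0.075×9.2)/(1 + 0.075×15) = 0.3247 kJ/s.
Profitability of E: 10/24 = 0.4167 kJ/s.
Since 0.4167 > R, including E increases the long-run rate.

Yes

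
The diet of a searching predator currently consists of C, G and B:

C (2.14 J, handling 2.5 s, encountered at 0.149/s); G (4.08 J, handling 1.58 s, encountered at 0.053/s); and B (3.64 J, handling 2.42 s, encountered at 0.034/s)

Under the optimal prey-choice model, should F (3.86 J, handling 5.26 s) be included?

Intake rate on the current diet: R = (0.149×2.14 + 0.053×4.08 + 0.034×3.64) / (1 + 0.149×2.5 + 0.053×1.58 + 0.034×2.42) = 0.6589/1.539 = 0.4282 J/s.
Profitability of F: 3.86/5.26 = 0.7338 J/s.
Since 0.7338 > R, including F increases the long-run rate.

Yes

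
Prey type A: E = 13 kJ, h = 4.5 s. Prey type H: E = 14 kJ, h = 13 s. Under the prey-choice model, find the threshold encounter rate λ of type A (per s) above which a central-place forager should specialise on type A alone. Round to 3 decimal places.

0.132 per s

The zero-one rule: include type H iff E₂/h₂ > λE₁/(1+λh₁). Equality gives the switch point.
λE₁h₂ = E₂ + λE₂h₁ ⇒ λ = E₂/(E₁h₂ − E₂h₁) = 14/(169 − 63) = 0.1321 per s.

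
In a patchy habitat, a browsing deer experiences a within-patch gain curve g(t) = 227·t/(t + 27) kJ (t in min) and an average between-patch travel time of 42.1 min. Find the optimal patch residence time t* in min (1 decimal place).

33.7 min

By the marginal value theorem, leave when the instantaneous gain rate g'(t) equals the habitat-wide average g(t)/(T + t).
g'(t) = 227·27/(t + 27)². Setting 227·27/(t+27)² = 227t/[(t+27)(42.1+t)] gives 27(42.1+t) = t(t+27), so t² = 27×42.1 = 1137.
t* = √1137 = 33.71 min.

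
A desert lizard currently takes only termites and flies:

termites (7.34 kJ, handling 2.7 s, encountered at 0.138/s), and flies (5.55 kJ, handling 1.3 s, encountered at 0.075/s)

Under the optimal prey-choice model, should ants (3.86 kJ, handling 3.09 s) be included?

Yes

Current rate: (0.138×7.34 + 0.075×5.55)/(1 + 0.138×2.7 + 0.075×1.3) = 0.9722 kJ/s.
ants: E/h = 3.86/3.09 = 1.249 kJ/s.
Since 1.249 > R, including ants increases the long-run rate.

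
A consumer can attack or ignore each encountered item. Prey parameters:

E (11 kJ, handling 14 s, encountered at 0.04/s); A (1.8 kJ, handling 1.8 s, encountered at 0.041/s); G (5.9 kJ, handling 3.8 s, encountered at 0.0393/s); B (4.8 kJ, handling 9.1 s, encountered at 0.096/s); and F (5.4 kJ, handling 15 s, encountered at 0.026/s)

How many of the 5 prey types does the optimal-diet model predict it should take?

E/h in descending order: G 1.55, A 1, E 0.786, B 0.527, F 0.36 kJ/s. The optimal diet is the largest prefix of this list for which every included type satisfies E_i/h_i > R on the types above it.
Rate on top 1: 0.2017. A: 1 > 0.2017 → include.
Rate on top 2: 0.2499. E: 0.786 > 0.2499 → include.
Rate on top 3: 0.4182. B: 0.527 > 0.4182 → include.
Rate on top 4: 0.4541. F: 0.36 < 0.4541 → exclude; stop.
Optimal diet: G, A, E, B — 4 of 5 types.

4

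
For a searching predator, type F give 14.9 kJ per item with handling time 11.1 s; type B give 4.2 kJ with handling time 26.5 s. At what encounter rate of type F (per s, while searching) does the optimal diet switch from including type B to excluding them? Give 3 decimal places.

0.012 per s

Drop type B once their profitability E₂/h₂ falls below the rate achievable on type F alone: E₂/h₂ = λE₁/(1 + λh₁).
Solve for λ: λE₁h₂ = E₂(1 + λh₁) → λ(E₁h₂ − E₂h₁) = E₂ → λ = E₂/(E₁h₂ − E₂h₁).
λ = 4.2/(14.9×26.5 − 4.2×11.1) = 4.2/348.2 = 0.01206 per s.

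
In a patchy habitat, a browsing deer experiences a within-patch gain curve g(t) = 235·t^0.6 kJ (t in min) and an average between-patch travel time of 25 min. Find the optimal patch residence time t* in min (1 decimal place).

Maximise g(t)/(T+t): set derivative to zero → g'(t)(T+t) = g(t).
g'(t) = 0.6·235·t^-0.4. Setting 0.6·235·t^-0.4 = 235·t^0.6/(25+t) gives 0.6(25+t) = t, so 0.40·t = 0.6×25.
t* = 0.6×25/0.40 = 37.5 min.

37.5 min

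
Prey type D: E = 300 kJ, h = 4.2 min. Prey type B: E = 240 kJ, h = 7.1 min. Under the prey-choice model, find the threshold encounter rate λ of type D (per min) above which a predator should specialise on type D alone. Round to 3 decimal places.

The zero-one rule: include type B iff E₂/h₂ > λE₁/(1+λh₁). Equality gives the switch point.
λE₁h₂ = E₂ + λE₂h₁ ⇒ λ = E₂/(E₁h₂ − E₂h₁) = 240/(2130 − 1008) = 0.2139 per min.

0.214 per min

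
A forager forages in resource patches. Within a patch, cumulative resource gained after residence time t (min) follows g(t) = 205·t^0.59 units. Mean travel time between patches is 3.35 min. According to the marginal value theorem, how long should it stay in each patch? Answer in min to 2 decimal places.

Maximise g(t)/(T+t): set derivative to zero → g'(t)(T+t) = g(t).
g'(t) = 0.59·205·t^-0.41. Setting 0.59·205·t^-0.41 = 205·t^0.59/(3.35+t) gives 0.59(3.35+t) = t, so 0.41·t = 0.59×3.35.
t* = 0.59×3.35/0.41 = 4.821 min.

4.82 min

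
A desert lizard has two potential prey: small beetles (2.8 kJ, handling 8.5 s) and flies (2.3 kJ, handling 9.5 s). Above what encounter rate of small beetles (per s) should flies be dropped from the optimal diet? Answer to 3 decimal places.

0.326 per s

The zero-one rule: include flies iff E₂/h₂ > λE₁/(1+λh₁). Equality gives the switch point.
λE₁h₂ = E₂ + λE₂h₁ ⇒ λ = E₂/(E₁h₂ − E₂h₁) = 2.3/(26.6 − 19.55) = 0.3262 per s.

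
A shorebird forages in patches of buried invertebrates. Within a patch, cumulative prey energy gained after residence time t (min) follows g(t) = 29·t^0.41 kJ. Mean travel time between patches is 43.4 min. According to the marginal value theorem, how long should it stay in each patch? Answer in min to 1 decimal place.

30.2 min

Maximise g(t)/(T+t): set derivative to zero → g'(t)(T+t) = g(t).
g'(t) = 0.41·29·t^-0.59. Setting 0.41·29·t^-0.59 = 29·t^0.41/(43.4+t) gives 0.41(43.4+t) = t, so 0.59·t = 0.41×43.4.
t* = 0.41×43.4/0.59 = 30.16 min.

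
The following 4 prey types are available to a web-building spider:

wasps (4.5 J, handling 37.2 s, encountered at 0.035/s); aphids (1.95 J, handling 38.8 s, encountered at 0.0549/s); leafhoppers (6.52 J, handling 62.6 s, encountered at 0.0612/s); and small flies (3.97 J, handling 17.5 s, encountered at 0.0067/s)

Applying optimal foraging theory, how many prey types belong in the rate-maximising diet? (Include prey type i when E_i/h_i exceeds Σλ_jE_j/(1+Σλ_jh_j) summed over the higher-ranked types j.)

3

Profitabilities (E/h, J/s): small flies 0.227, wasps 0.121, leafhoppers 0.104, aphids 0.0503. Add prey in this order while the next type's profitability exceeds the intake rate on those already taken.
Rate on top 1: 0.02381. wasps: 0.121 > 0.02381 → include.
Rate on top 2: 0.0761. leafhoppers: 0.104 > 0.0761 → include.
Rate on top 3: 0.09329. aphids: 0.0503 < 0.09329 → exclude; stop.
Optimal diet: small flies, wasps, leafhoppers — 3 of 4 types.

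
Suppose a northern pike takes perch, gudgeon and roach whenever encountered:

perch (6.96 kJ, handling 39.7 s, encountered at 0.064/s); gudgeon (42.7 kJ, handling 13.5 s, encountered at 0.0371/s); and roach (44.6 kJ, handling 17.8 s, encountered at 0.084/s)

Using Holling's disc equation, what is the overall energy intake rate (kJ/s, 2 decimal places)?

R = (0.064×6.96 + 0.0371×42.7 + 0.084×44.6) / (1 + 0.064×39.7 + 0.0371×13.5 + 0.084×17.8) = 5.776/5.537 = 1.043 kJ/s.

1.04 kJ/s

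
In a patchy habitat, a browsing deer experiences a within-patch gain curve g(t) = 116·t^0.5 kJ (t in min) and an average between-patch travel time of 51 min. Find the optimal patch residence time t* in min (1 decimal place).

Maximise g(t)/(T+t): set derivative to zero → g'(t)(T+t) = g(t).
g'(t) = 0.5·116·t^-0.5. Setting 0.5·116·t^-0.5 = 116·t^0.5/(51+t) gives 0.5(51+t) = t, so 0.50·t = 0.5×51.
t* = 0.5×51/0.50 = 51 min.

51.0 min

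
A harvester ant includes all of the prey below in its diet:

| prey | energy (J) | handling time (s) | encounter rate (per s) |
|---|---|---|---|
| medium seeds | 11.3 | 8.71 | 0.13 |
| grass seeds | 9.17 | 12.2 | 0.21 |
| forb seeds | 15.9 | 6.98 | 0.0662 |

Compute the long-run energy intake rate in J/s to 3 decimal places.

Energy encountered per unit search time: 0.13×11.3 + 0.21×9.17 + 0.0662×15.9 = 4.447 J/s.
Handling time per unit search time: 0.13×8.71 + 0.21×12.2 + 0.0662×6.98 = 4.156.
Rate = 4.447/(1 + 4.156) = 0.8625 J/s.

0.862 J/s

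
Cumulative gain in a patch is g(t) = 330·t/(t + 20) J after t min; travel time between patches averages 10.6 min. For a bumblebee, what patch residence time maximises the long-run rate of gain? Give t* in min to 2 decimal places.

Optimal t* satisfies g'(t*) = g(t*)/(T + t*).
g'(t) = 330·20/(t + 20)². Setting 330·20/(t+20)² = 330t/[(t+20)(10.6+t)] gives 20(10.6+t) = t(t+20), so t² = 20×10.6 = 212.
t* = √212 = 14.56 min.

14.56 min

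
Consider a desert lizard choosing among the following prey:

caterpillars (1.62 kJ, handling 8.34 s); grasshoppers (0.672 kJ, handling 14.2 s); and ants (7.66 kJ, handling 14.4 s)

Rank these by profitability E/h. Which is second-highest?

caterpillars

Profitability E/h (kJ/s): caterpillars = 1.62/8.34 = 0.194, grasshoppers = 0.672/14.2 = 0.0473, ants = 7.66/14.4 = 0.532.
Ranked: ants > caterpillars > grasshoppers.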